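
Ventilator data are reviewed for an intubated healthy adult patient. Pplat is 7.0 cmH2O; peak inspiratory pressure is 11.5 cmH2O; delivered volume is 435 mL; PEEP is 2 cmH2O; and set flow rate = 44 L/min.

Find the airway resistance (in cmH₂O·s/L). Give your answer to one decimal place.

Flow: 44 L/min ÷ 60 = 0.7333 L/s.
Raw = (PIP − Pplat) / flow = (11.5 − 7.0) / 0.7333 = 4.5 / 0.7333 = 6.137 cmH2O·s/L.

6.1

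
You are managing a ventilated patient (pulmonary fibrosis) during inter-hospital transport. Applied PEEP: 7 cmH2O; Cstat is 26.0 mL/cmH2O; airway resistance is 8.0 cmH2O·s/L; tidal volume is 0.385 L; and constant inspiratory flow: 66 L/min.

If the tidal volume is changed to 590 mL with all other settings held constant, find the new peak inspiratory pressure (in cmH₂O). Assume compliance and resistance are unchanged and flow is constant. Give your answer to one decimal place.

38.5

Flow: 66 L/min ÷ 60 = 1.1 L/s.
PIP = Vt/C + R·V̇ + PEEP (constant-flow equation of motion).
Only the elastic term changes: ΔPIP = ΔVt / C = (590 − 385) / 26.0 = 7.885 cmH2O.
Original PIP = 385/26.0 + 8.0×1.1 + 7 = 30.608 cmH2O; new PIP = 30.608 + (7.885) = 38.493 cmH2O.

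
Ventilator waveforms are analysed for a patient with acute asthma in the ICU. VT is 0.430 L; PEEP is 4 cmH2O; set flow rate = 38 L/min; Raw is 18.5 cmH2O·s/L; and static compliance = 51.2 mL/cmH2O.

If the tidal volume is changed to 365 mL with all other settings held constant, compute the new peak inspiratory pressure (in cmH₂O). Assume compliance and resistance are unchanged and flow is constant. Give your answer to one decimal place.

22.8

Flow: 38 L/min ÷ 60 = 0.6333 L/s.
PIP = Vt/C + R·V̇ + PEEP (constant-flow equation of motion).
Only the elastic term changes: ΔPIP = ΔVt / C = (365 − 430) / 51.2 = -1.27 cmH2O.
Original PIP = 430/51.2 + 18.5×0.6333 + 4 = 24.114 cmH2O; new PIP = 24.114 + (-1.27) = 22.844 cmH2O.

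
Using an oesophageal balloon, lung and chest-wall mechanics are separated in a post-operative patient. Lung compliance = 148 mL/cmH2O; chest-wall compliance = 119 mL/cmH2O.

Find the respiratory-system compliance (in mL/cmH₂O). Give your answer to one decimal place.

66.0

Lung and chest wall are elastances in series: 1/Crs = 1/CL + 1/Ccw.
1/Crs = 1/148 + 1/119 = 0.01516.
Crs = 65.963 mL/cmH2O.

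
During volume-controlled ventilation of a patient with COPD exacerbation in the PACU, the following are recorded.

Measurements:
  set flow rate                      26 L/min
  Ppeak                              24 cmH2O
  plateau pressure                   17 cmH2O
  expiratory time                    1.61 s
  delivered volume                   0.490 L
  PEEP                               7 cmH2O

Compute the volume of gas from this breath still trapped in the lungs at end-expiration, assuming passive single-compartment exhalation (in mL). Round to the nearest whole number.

Flow: 26 L/min ÷ 60 = 0.4333 L/s.
R = (PIP − Pplat)/V̇ = (24 − 17) / 0.4333 = 7.0/0.4333 = 16.155 cmH2O·s/L.
C = Vt/(Pplat − PEEP) = 490.0 / (17 − 7) = 490.0/10.0 = 49.0 mL/cmH2O.
τ = R × C = 16.155 × 0.049 L/cmH2O = 0.7916 s.
Fraction remaining = e^(−Te/τ) = e^(−1.61/0.7916) = 0.1308.
Trapped volume = 490.0 × 0.1308 = 64.092 mL.

64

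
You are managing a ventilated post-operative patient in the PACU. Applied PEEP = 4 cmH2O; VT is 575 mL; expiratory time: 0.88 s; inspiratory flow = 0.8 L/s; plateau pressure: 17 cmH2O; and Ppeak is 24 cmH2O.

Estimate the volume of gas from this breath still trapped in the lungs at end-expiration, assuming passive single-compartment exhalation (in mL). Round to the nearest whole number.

59

R = (PIP − Pplat)/V̇ = (24 − 17) / 0.8 = 7.0/0.8 = 8.75 cmH2O·s/L.
C = Vt/(Pplat − PEEP) = 575.0 / (17 − 4) = 575.0/13.0 = 44.231 mL/cmH2O.
τ = R × C = 8.75 × 0.04423 L/cmH2O = 0.387 s.
Fraction remaining = e^(−Te/τ) = e^(−0.88/0.387) = 0.1029.
Trapped volume = 575.0 × 0.1029 = 59.168 mL.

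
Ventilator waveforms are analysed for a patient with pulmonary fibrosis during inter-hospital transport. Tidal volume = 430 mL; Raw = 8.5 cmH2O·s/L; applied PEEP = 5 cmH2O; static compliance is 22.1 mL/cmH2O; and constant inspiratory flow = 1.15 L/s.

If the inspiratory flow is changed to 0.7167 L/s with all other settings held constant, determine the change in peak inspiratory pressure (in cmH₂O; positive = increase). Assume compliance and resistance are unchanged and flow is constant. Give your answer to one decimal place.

-3.7

PIP = Vt/C + R·V̇ + PEEP (constant-flow equation of motion).
Only the resistive term changes: ΔPIP = R × ΔV̇ = 8.5 × (0.7167 − 1.15) = 8.5 × -0.4333 = -3.683 cmH2O.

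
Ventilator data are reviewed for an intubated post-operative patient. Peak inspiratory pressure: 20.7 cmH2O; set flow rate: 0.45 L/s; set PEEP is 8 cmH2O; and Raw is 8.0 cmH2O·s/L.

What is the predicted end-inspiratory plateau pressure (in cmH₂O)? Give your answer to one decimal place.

Pplat = PIP − Raw × flow = 20.7 − 8.0 × 0.45 = 20.7 − 3.6 = 17.1 cmH2O.

17.1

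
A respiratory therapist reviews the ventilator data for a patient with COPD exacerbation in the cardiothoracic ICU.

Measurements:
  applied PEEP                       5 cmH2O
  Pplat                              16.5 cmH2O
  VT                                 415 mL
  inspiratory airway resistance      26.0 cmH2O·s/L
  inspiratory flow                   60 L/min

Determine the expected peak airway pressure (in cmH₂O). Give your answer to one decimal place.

42.5

Flow: 60 L/min ÷ 60 = 1 L/s.
PIP = Pplat + Raw × flow = 16.5 + 26.0 × 1 = 16.5 + 26.0 = 42.5 cmH2O.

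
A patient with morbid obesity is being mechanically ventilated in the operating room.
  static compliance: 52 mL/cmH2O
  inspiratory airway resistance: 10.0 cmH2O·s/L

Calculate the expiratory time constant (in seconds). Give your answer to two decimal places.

0.52

τ = R × C = 10.0 × 52 mL/cmH2O = 10.0 × 0.052 L/cmH2O = 0.52 s.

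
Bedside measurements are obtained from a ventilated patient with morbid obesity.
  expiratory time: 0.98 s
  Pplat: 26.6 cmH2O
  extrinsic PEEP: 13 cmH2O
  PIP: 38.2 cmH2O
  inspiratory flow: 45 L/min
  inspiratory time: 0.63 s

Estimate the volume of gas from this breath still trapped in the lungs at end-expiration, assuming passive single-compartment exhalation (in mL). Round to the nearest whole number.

76

Flow: 45 L/min ÷ 60 = 0.75 L/s.
Vt = flow × Ti = 0.75 L/s × 0.63 s × 1000 mL/L = 472.5 mL.
R = (PIP − Pplat)/V̇ = (38.2 − 26.6) / 0.75 = 11.6/0.75 = 15.467 cmH2O·s/L.
C = Vt/(Pplat − PEEP) = 472.5 / (26.6 − 13) = 472.5/13.6 = 34.743 mL/cmH2O.
τ = R × C = 15.467 × 0.03474 L/cmH2O = 0.5373 s.
Fraction remaining = e^(−Te/τ) = e^(−0.98/0.5373) = 0.1614.
Trapped volume = 472.5 × 0.1614 = 76.262 mL.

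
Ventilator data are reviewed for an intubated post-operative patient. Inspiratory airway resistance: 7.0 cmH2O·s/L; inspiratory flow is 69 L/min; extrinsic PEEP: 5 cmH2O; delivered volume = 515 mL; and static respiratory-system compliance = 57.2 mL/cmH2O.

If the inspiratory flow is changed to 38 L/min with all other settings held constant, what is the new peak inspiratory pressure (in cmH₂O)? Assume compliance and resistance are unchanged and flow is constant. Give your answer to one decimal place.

18.4

Flow: 69 L/min ÷ 60 = 1.15 L/s.
New flow: 38 L/min ÷ 60 = 0.6333 L/s.
PIP = Vt/C + R·V̇ + PEEP (constant-flow equation of motion).
Only the resistive term changes: ΔPIP = R × ΔV̇ = 7.0 × (0.6333 − 1.15) = 7.0 × -0.5167 = -3.617 cmH2O.
Original PIP = 515/57.2 + 7.0×1.15 + 5 = 22.053 cmH2O; new PIP = 22.053 + (-3.617) = 18.436 cmH2O.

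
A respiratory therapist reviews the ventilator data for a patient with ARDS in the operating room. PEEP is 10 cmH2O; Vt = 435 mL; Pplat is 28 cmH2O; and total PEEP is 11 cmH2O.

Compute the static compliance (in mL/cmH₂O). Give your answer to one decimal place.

25.6

End-expiratory occlusion gives total PEEP = 11 cmH2O (intrinsic PEEP = 11 − 10 = 1). Use total PEEP for the elastic gradient.
Cstat = Vt / (Pplat − PEEPtotal) = 435 / (28 − 11) = 435 / 17.0 = 25.588 mL/cmH2O.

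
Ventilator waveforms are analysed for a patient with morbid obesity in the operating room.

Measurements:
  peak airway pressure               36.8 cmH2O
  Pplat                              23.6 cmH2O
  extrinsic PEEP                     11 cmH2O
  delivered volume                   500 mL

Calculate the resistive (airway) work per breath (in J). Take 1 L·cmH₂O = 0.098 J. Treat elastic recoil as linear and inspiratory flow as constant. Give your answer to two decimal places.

With constant inspiratory flow the resistive pressure is constant at PIP − Pplat = 36.8 − 23.6 = 13.2 cmH2O, so resistive work = 13.2 × 0.500 = 6.6 L·cmH2O.
× 0.098 J/(L·cmH2O) → 0.6468 J.

0.65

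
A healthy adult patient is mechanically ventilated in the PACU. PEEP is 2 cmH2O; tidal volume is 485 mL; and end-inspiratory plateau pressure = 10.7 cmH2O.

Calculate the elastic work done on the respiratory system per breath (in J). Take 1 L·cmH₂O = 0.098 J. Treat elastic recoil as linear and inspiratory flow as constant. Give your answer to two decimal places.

0.21

Elastic work ≈ ½ × (Pplat − PEEP) × Vt = 0.5 × (10.7 − 2) × 0.485 L = 0.5 × 8.7 × 0.485 = 2.11 L·cmH2O.
× 0.098 J/(L·cmH2O) → 0.2068 J.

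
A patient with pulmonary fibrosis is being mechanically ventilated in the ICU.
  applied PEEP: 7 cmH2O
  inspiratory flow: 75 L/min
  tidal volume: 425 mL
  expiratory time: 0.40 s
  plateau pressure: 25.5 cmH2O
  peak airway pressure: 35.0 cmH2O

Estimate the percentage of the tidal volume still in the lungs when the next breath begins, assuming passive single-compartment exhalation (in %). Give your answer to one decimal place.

10.1

Flow: 75 L/min ÷ 60 = 1.25 L/s.
R = (PIP − Pplat)/V̇ = (35.0 − 25.5) / 1.25 = 9.5/1.25 = 7.6 cmH2O·s/L.
C = Vt/(Pplat − PEEP) = 425.0 / (25.5 − 7) = 425.0/18.5 = 22.973 mL/cmH2O.
τ = R × C = 7.6 × 0.02297 L/cmH2O = 0.1746 s.
Fraction remaining at end-expiration = e^(−Te/τ) = e^(−0.40/0.1746) = 0.1012 → 10.12%.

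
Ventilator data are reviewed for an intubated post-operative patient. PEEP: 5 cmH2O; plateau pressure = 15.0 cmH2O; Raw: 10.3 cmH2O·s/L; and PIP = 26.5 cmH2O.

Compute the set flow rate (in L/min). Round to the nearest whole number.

67

flow = (PIP − Pplat) / Raw = (26.5 − 15.0) / 10.3 = 1.117 L/s × 60 = 67.02 L/min.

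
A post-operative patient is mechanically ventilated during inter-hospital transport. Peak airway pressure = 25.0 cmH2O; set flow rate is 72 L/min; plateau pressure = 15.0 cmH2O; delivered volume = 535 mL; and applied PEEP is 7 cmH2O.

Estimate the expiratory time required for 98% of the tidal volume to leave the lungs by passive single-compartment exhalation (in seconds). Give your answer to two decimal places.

Flow: 72 L/min ÷ 60 = 1.2 L/s.
R = (PIP − Pplat)/V̇ = (25.0 − 15.0) / 1.2 = 10.0/1.2 = 8.333 cmH2O·s/L.
C = Vt/(Pplat − PEEP) = 535.0 / (15.0 − 7) = 535.0/8.0 = 66.875 mL/cmH2O.
τ = R × C = 8.333 × 0.06688 L/cmH2O = 0.5573 s.
t = −τ·ln(1 − 0.98) = −0.5573·ln(0.02) = 2.18 s.

2.18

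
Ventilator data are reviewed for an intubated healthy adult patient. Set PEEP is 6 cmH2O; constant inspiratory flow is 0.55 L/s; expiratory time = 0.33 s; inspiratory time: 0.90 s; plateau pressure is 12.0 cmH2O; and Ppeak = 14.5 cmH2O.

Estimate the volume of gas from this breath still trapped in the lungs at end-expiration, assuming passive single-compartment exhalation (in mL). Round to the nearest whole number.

205

Vt = flow × Ti = 0.55 L/s × 0.90 s × 1000 mL/L = 495.0 mL.
R = (PIP − Pplat)/V̇ = (14.5 − 12.0) / 0.55 = 2.5/0.55 = 4.545 cmH2O·s/L.
C = Vt/(Pplat − PEEP) = 495.0 / (12.0 − 6) = 495.0/6.0 = 82.5 mL/cmH2O.
τ = R × C = 4.545 × 0.0825 L/cmH2O = 0.375 s.
Fraction remaining = e^(−Te/τ) = e^(−0.33/0.375) = 0.4148.
Trapped volume = 495.0 × 0.4148 = 205.33 mL.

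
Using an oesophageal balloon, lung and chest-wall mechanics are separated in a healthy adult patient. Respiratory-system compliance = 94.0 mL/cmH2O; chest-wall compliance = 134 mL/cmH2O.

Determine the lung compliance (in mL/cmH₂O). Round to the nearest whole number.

1/CL = 1/Crs − 1/Ccw.
1/CL = 1/94.0 − 1/134 = 0.003176.
CL = 314.86 mL/cmH2O.

315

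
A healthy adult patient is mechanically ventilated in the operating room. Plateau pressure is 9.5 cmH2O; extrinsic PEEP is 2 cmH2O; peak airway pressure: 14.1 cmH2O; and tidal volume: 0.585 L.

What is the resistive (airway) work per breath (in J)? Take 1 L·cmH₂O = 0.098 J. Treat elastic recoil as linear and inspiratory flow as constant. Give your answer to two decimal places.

With constant inspiratory flow the resistive pressure is constant at PIP − Pplat = 14.1 − 9.5 = 4.6 cmH2O, so resistive work = 4.6 × 0.585 = 2.691 L·cmH2O.
× 0.098 J/(L·cmH2O) → 0.2637 J.

0.26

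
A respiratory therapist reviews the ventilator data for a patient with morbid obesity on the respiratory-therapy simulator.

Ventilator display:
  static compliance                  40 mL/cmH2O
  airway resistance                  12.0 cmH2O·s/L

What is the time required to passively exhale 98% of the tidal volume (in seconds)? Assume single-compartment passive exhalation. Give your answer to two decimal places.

τ = R × C = 12.0 × 40 mL/cmH2O = 12.0 × 0.040 L/cmH2O = 0.48 s.
Exhaled fraction f = 1 − e^(−t/τ) → t = −τ·ln(1 − f) = −0.48·ln(0.02) = 1.878 s.

1.88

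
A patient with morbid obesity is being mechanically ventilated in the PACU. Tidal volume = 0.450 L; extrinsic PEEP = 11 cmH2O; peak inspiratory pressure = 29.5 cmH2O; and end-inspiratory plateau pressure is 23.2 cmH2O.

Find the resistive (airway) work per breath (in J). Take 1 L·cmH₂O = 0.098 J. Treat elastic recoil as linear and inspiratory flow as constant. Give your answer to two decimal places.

With constant inspiratory flow the resistive pressure is constant at PIP − Pplat = 29.5 − 23.2 = 6.3 cmH2O, so resistive work = 6.3 × 0.450 = 2.835 L·cmH2O.
× 0.098 J/(L·cmH2O) → 0.2778 J.

0.28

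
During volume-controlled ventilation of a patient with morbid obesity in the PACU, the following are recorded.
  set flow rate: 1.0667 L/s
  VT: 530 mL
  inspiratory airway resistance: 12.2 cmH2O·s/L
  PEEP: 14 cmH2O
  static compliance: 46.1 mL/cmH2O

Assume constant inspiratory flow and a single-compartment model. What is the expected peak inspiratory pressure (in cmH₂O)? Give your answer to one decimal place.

38.5

Equation of motion (constant flow): PIP = Vt/C + R·V̇ + PEEP.
PIP = 530/46.1 + 12.2×1.0667 + 14 = 11.497 + 13.014 + 14 = 38.511 cmH2O.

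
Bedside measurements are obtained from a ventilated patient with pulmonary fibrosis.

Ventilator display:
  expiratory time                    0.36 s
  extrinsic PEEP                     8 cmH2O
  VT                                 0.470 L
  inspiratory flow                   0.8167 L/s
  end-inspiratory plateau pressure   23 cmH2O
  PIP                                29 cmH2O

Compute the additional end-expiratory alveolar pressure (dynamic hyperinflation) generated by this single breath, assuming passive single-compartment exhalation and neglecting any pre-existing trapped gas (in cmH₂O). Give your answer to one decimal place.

R = (PIP − Pplat)/V̇ = (29 − 23) / 0.8167 = 6.0/0.8167 = 7.347 cmH2O·s/L.
C = Vt/(Pplat − PEEP) = 470.0 / (23 − 8) = 470.0/15.0 = 31.333 mL/cmH2O.
τ = R × C = 7.347 × 0.03133 L/cmH2O = 0.2302 s.
Fraction remaining = e^(−Te/τ) = e^(−0.36/0.2302) = 0.2093; trapped volume = 470.0 × 0.2093 = 98.371 mL.
Additional alveolar pressure from trapping ≈ V_trapped / C = 98.371 / 31.333 = 3.14 cmH2O.

3.1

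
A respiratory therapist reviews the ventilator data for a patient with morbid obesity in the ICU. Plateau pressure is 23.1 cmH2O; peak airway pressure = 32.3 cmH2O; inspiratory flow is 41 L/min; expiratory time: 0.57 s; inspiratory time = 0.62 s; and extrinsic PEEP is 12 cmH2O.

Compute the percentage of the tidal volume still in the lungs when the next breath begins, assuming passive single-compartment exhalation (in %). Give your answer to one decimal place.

Flow: 41 L/min ÷ 60 = 0.6833 L/s.
Vt = flow × Ti = 0.6833 L/s × 0.62 s × 1000 mL/L = 423.65 mL.
R = (PIP − Pplat)/V̇ = (32.3 − 23.1) / 0.6833 = 9.2/0.6833 = 13.464 cmH2O·s/L.
C = Vt/(Pplat − PEEP) = 423.65 / (23.1 − 12) = 423.65/11.1 = 38.167 mL/cmH2O.
τ = R × C = 13.464 × 0.03817 L/cmH2O = 0.5139 s.
Fraction remaining at end-expiration = e^(−Te/τ) = e^(−0.57/0.5139) = 0.3298 → 32.98%.

33.0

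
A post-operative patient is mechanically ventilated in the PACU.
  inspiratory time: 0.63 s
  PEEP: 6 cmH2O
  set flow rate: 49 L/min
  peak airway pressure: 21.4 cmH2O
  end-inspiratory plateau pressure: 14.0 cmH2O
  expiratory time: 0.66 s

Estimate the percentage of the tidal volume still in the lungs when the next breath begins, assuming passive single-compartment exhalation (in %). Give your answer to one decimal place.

32.2

Flow: 49 L/min ÷ 60 = 0.8167 L/s.
Vt = flow × Ti = 0.8167 L/s × 0.63 s × 1000 mL/L = 514.52 mL.
R = (PIP − Pplat)/V̇ = (21.4 − 14.0) / 0.8167 = 7.4/0.8167 = 9.061 cmH2O·s/L.
C = Vt/(Pplat − PEEP) = 514.52 / (14.0 − 6) = 514.52/8.0 = 64.315 mL/cmH2O.
τ = R × C = 9.061 × 0.06432 L/cmH2O = 0.5828 s.
Fraction remaining at end-expiration = e^(−Te/τ) = e^(−0.66/0.5828) = 0.3222 → 32.22%.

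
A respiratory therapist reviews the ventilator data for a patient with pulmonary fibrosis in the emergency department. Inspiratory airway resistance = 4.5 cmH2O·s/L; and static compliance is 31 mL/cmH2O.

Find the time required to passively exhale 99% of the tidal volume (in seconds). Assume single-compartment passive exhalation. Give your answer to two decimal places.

τ = R × C = 4.5 × 31 mL/cmH2O = 4.5 × 0.031 L/cmH2O = 0.1395 s.
Exhaled fraction f = 1 − e^(−t/τ) → t = −τ·ln(1 − f) = −0.1395·ln(0.01) = 0.6424 s.

0.64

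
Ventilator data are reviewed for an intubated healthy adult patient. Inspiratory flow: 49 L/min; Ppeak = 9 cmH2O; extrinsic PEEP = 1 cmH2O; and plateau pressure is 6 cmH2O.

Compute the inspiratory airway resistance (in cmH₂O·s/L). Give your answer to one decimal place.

3.7

Flow: 49 L/min ÷ 60 = 0.8167 L/s.
Raw = (PIP − Pplat) / flow = (9 − 6) / 0.8167 = 3.0 / 0.8167 = 3.673 cmH2O·s/L.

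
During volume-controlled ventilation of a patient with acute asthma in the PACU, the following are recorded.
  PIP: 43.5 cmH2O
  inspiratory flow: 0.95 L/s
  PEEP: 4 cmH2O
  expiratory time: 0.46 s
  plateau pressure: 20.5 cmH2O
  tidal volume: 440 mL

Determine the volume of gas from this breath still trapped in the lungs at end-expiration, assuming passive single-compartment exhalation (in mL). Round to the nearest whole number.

R = (PIP − Pplat)/V̇ = (43.5 − 20.5) / 0.95 = 23.0/0.95 = 24.211 cmH2O·s/L.
C = Vt/(Pplat − PEEP) = 440.0 / (20.5 − 4) = 440.0/16.5 = 26.667 mL/cmH2O.
τ = R × C = 24.211 × 0.02667 L/cmH2O = 0.6457 s.
Fraction remaining = e^(−Te/τ) = e^(−0.46/0.6457) = 0.4905.
Trapped volume = 440.0 × 0.4905 = 215.82 mL.

216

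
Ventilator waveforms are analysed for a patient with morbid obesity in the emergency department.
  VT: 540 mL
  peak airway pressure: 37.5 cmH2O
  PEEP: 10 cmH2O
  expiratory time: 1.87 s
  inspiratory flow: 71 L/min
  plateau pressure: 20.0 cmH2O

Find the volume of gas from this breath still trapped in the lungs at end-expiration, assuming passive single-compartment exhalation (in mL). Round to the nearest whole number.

52

Flow: 71 L/min ÷ 60 = 1.1833 L/s.
R = (PIP − Pplat)/V̇ = (37.5 − 20.0) / 1.1833 = 17.5/1.1833 = 14.789 cmH2O·s/L.
C = Vt/(Pplat − PEEP) = 540.0 / (20.0 − 10) = 540.0/10.0 = 54.0 mL/cmH2O.
τ = R × C = 14.789 × 0.054 L/cmH2O = 0.7986 s.
Fraction remaining = e^(−Te/τ) = e^(−1.87/0.7986) = 0.09617.
Trapped volume = 540.0 × 0.09617 = 51.932 mL.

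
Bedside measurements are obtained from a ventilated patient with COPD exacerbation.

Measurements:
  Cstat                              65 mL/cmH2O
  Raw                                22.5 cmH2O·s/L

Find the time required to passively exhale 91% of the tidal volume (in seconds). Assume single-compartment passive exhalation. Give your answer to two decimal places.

3.52

τ = R × C = 22.5 × 65 mL/cmH2O = 22.5 × 0.065 L/cmH2O = 1.463 s.
Exhaled fraction f = 1 − e^(−t/τ) → t = −τ·ln(1 − f) = −1.463·ln(0.09) = 3.523 s.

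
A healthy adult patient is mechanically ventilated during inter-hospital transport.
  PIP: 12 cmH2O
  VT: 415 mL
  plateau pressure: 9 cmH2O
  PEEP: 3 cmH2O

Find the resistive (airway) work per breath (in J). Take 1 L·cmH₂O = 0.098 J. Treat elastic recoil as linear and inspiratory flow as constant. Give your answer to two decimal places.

With constant inspiratory flow the resistive pressure is constant at PIP − Pplat = 12 − 9 = 3.0 cmH2O, so resistive work = 3.0 × 0.415 = 1.245 L·cmH2O.
× 0.098 J/(L·cmH2O) → 0.122 J.

0.12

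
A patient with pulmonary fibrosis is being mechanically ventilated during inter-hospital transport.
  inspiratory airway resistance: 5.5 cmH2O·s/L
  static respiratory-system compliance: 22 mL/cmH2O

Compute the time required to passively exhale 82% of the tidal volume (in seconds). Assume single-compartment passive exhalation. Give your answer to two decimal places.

0.21

τ = R × C = 5.5 × 22 mL/cmH2O = 5.5 × 0.022 L/cmH2O = 0.121 s.
Exhaled fraction f = 1 − e^(−t/τ) → t = −τ·ln(1 − f) = −0.121·ln(0.18) = 0.2075 s.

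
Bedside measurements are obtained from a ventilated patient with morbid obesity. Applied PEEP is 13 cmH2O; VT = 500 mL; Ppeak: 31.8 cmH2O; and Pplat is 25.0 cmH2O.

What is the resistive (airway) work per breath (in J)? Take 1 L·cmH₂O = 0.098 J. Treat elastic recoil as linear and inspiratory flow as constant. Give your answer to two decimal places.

0.33

With constant inspiratory flow the resistive pressure is constant at PIP − Pplat = 31.8 − 25.0 = 6.8 cmH2O, so resistive work = 6.8 × 0.500 = 3.4 L·cmH2O.
× 0.098 J/(L·cmH2O) → 0.3332 J.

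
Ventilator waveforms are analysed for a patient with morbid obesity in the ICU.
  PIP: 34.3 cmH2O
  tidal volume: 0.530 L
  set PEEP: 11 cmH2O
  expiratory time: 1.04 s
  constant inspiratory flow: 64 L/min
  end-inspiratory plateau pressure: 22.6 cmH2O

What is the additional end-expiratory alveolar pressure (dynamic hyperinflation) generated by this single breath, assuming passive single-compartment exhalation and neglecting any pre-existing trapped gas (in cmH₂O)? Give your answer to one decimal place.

Flow: 64 L/min ÷ 60 = 1.0667 L/s.
R = (PIP − Pplat)/V̇ = (34.3 − 22.6) / 1.0667 = 11.7/1.0667 = 10.968 cmH2O·s/L.
C = Vt/(Pplat − PEEP) = 530.0 / (22.6 − 11) = 530.0/11.6 = 45.69 mL/cmH2O.
τ = R × C = 10.968 × 0.04569 L/cmH2O = 0.5011 s.
Fraction remaining = e^(−Te/τ) = e^(−1.04/0.5011) = 0.1255; trapped volume = 530.0 × 0.1255 = 66.515 mL.
Additional alveolar pressure from trapping ≈ V_trapped / C = 66.515 / 45.69 = 1.456 cmH2O.

1.5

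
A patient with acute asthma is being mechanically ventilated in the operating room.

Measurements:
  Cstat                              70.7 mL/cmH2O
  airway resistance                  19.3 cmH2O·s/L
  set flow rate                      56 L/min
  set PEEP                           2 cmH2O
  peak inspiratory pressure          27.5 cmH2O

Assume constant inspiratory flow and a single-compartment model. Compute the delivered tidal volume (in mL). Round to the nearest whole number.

529

Flow: 56 L/min ÷ 60 = 0.9333 L/s.
Equation of motion (constant flow): PIP = Vt/C + R·V̇ + PEEP.
Vt/C = PIP − R·V̇ − PEEP = 27.5 − 18.013 − 2 = 7.487 cmH2O.
Vt = C × 7.487 = 70.7 × 7.487 = 529.33 mL.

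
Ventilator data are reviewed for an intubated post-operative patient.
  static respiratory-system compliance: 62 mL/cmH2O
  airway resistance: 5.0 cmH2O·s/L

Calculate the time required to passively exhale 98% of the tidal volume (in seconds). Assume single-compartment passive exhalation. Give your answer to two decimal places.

1.21

τ = R × C = 5.0 × 62 mL/cmH2O = 5.0 × 0.062 L/cmH2O = 0.31 s.
Exhaled fraction f = 1 − e^(−t/τ) → t = −τ·ln(1 − f) = −0.31·ln(0.02) = 1.213 s.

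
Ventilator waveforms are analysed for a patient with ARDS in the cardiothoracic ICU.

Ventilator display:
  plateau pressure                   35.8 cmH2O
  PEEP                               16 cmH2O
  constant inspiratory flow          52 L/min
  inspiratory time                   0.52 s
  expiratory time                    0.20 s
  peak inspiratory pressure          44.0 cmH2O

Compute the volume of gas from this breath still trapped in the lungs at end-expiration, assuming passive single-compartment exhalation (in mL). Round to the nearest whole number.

Flow: 52 L/min ÷ 60 = 0.8667 L/s.
Vt = flow × Ti = 0.8667 L/s × 0.52 s × 1000 mL/L = 450.68 mL.
R = (PIP − Pplat)/V̇ = (44.0 − 35.8) / 0.8667 = 8.2/0.8667 = 9.461 cmH2O·s/L.
C = Vt/(Pplat − PEEP) = 450.68 / (35.8 − 16) = 450.68/19.8 = 22.762 mL/cmH2O.
τ = R × C = 9.461 × 0.02276 L/cmH2O = 0.2153 s.
Fraction remaining = e^(−Te/τ) = e^(−0.20/0.2153) = 0.395.
Trapped volume = 450.68 × 0.395 = 178.02 mL.

178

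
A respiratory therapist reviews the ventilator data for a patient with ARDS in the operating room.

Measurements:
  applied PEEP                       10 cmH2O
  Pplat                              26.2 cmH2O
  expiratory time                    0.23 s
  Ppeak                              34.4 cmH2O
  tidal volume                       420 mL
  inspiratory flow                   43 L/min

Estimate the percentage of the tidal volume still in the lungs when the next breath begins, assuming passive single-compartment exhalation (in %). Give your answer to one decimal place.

Flow: 43 L/min ÷ 60 = 0.7167 L/s.
R = (PIP − Pplat)/V̇ = (34.4 − 26.2) / 0.7167 = 8.2/0.7167 = 11.441 cmH2O·s/L.
C = Vt/(Pplat − PEEP) = 420.0 / (26.2 − 10) = 420.0/16.2 = 25.926 mL/cmH2O.
τ = R × C = 11.441 × 0.02593 L/cmH2O = 0.2967 s.
Fraction remaining at end-expiration = e^(−Te/τ) = e^(−0.23/0.2967) = 0.4606 → 46.06%.

46.1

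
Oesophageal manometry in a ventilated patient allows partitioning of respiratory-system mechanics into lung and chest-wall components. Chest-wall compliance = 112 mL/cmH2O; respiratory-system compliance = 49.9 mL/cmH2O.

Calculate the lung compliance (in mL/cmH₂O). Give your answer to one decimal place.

90.0

1/CL = 1/Crs − 1/Ccw.
1/CL = 1/49.9 − 1/112 = 0.01111.
CL = 90.009 mL/cmH2O.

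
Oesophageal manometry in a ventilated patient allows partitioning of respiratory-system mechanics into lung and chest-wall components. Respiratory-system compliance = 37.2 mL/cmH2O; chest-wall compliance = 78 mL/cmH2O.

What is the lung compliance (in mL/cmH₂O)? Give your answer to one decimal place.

1/CL = 1/Crs − 1/Ccw.
1/CL = 1/37.2 − 1/78 = 0.01406.
CL = 71.124 mL/cmH2O.

71.1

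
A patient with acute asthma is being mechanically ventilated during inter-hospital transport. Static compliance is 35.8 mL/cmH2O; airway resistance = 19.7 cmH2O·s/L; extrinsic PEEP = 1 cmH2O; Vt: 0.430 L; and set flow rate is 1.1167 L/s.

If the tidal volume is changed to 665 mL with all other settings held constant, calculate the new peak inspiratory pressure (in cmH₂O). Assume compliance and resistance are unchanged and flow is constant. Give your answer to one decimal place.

41.6

PIP = Vt/C + R·V̇ + PEEP (constant-flow equation of motion).
Only the elastic term changes: ΔPIP = ΔVt / C = (665 − 430) / 35.8 = 6.564 cmH2O.
Original PIP = 430/35.8 + 19.7×1.1167 + 1 = 35.01 cmH2O; new PIP = 35.01 + (6.564) = 41.574 cmH2O.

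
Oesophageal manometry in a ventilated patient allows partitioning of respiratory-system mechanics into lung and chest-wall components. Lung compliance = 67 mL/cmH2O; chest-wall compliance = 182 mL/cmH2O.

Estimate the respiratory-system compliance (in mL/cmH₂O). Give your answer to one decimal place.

Lung and chest wall are elastances in series: 1/Crs = 1/CL + 1/Ccw.
1/Crs = 1/67 + 1/182 = 0.02042.
Crs = 48.972 mL/cmH2O.

49.0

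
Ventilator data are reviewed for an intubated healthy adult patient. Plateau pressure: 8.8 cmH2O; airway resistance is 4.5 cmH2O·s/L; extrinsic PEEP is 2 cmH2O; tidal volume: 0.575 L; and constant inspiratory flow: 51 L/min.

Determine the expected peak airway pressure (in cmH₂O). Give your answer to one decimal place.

Flow: 51 L/min ÷ 60 = 0.85 L/s.
PIP = Pplat + Raw × flow = 8.8 + 4.5 × 0.85 = 8.8 + 3.825 = 12.625 cmH2O.

12.6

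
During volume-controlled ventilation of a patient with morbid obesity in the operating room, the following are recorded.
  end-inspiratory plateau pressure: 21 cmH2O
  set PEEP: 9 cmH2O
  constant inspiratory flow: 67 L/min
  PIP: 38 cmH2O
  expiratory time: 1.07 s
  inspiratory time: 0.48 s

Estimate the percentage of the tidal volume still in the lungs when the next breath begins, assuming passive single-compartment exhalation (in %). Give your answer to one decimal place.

20.7

Flow: 67 L/min ÷ 60 = 1.1167 L/s.
Vt = flow × Ti = 1.1167 L/s × 0.48 s × 1000 mL/L = 536.02 mL.
R = (PIP − Pplat)/V̇ = (38 − 21) / 1.1167 = 17.0/1.1167 = 15.223 cmH2O·s/L.
C = Vt/(Pplat − PEEP) = 536.02 / (21 − 9) = 536.02/12.0 = 44.668 mL/cmH2O.
τ = R × C = 15.223 × 0.04467 L/cmH2O = 0.68 s.
Fraction remaining at end-expiration = e^(−Te/τ) = e^(−1.07/0.68) = 0.2073 → 20.73%.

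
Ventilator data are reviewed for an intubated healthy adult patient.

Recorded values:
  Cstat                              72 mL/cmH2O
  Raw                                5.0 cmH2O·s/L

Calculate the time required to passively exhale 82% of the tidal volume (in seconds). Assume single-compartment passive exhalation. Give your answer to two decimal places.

τ = R × C = 5.0 × 72 mL/cmH2O = 5.0 × 0.072 L/cmH2O = 0.36 s.
Exhaled fraction f = 1 − e^(−t/τ) → t = −τ·ln(1 − f) = −0.36·ln(0.18) = 0.6173 s.

0.62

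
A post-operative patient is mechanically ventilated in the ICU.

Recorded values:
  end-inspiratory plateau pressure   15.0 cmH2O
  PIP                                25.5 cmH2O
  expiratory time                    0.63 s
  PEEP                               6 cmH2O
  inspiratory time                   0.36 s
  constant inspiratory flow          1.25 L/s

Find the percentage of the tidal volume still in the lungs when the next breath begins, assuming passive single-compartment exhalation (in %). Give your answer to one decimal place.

Vt = flow × Ti = 1.25 L/s × 0.36 s × 1000 mL/L = 450.0 mL.
R = (PIP − Pplat)/V̇ = (25.5 − 15.0) / 1.25 = 10.5/1.25 = 8.4 cmH2O·s/L.
C = Vt/(Pplat − PEEP) = 450.0 / (15.0 − 6) = 450.0/9.0 = 50.0 mL/cmH2O.
τ = R × C = 8.4 × 0.05 L/cmH2O = 0.42 s.
Fraction remaining at end-expiration = e^(−Te/τ) = e^(−0.63/0.42) = 0.2231 → 22.31%.

22.3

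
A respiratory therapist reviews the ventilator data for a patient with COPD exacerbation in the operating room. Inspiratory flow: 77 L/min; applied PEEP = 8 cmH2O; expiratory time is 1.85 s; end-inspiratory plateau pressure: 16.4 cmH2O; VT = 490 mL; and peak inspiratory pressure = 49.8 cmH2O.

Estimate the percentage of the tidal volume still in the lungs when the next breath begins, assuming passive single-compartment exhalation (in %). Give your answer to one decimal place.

29.6

Flow: 77 L/min ÷ 60 = 1.2833 L/s.
R = (PIP − Pplat)/V̇ = (49.8 − 16.4) / 1.2833 = 33.4/1.2833 = 26.027 cmH2O·s/L.
C = Vt/(Pplat − PEEP) = 490.0 / (16.4 − 8) = 490.0/8.4 = 58.333 mL/cmH2O.
τ = R × C = 26.027 × 0.05833 L/cmH2O = 1.518 s.
Fraction remaining at end-expiration = e^(−Te/τ) = e^(−1.85/1.518) = 0.2956 → 29.56%.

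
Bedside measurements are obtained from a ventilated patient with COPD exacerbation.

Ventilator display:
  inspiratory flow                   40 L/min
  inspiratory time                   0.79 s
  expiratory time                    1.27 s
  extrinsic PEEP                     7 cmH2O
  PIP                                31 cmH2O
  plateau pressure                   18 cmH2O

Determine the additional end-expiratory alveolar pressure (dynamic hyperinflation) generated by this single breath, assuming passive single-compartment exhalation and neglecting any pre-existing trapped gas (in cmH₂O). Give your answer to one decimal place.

2.8

Flow: 40 L/min ÷ 60 = 0.6667 L/s.
Vt = flow × Ti = 0.6667 L/s × 0.79 s × 1000 mL/L = 526.69 mL.
R = (PIP − Pplat)/V̇ = (31 − 18) / 0.6667 = 13.0/0.6667 = 19.499 cmH2O·s/L.
C = Vt/(Pplat − PEEP) = 526.69 / (18 − 7) = 526.69/11.0 = 47.881 mL/cmH2O.
τ = R × C = 19.499 × 0.04788 L/cmH2O = 0.9336 s.
Fraction remaining = e^(−Te/τ) = e^(−1.27/0.9336) = 0.2566; trapped volume = 526.69 × 0.2566 = 135.15 mL.
Additional alveolar pressure from trapping ≈ V_trapped / C = 135.15 / 47.881 = 2.823 cmH2O.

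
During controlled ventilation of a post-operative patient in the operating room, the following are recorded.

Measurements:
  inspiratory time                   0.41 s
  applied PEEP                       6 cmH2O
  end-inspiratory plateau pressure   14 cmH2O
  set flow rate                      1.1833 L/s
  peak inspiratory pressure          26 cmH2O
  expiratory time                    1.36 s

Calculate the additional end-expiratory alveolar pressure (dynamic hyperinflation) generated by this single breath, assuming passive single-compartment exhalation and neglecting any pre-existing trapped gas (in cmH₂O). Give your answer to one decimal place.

Vt = flow × Ti = 1.1833 L/s × 0.41 s × 1000 mL/L = 485.15 mL.
R = (PIP − Pplat)/V̇ = (26 − 14) / 1.1833 = 12.0/1.1833 = 10.141 cmH2O·s/L.
C = Vt/(Pplat − PEEP) = 485.15 / (14 − 6) = 485.15/8.0 = 60.644 mL/cmH2O.
τ = R × C = 10.141 × 0.06064 L/cmH2O = 0.615 s.
Fraction remaining = e^(−Te/τ) = e^(−1.36/0.615) = 0.1095; trapped volume = 485.15 × 0.1095 = 53.124 mL.
Additional alveolar pressure from trapping ≈ V_trapped / C = 53.124 / 60.644 = 0.876 cmH2O.

0.9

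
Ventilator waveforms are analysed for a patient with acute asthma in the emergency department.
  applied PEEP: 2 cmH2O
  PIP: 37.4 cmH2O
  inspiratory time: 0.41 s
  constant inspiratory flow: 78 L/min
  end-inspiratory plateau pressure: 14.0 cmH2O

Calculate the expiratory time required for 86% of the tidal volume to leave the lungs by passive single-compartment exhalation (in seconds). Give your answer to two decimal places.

Flow: 78 L/min ÷ 60 = 1.3 L/s.
Vt = flow × Ti = 1.3 L/s × 0.41 s × 1000 mL/L = 533.0 mL.
R = (PIP − Pplat)/V̇ = (37.4 − 14.0) / 1.3 = 23.4/1.3 = 18.0 cmH2O·s/L.
C = Vt/(Pplat − PEEP) = 533.0 / (14.0 − 2) = 533.0/12.0 = 44.417 mL/cmH2O.
τ = R × C = 18.0 × 0.04442 L/cmH2O = 0.7996 s.
t = −τ·ln(1 − 0.86) = −0.7996·ln(0.14) = 1.572 s.

1.57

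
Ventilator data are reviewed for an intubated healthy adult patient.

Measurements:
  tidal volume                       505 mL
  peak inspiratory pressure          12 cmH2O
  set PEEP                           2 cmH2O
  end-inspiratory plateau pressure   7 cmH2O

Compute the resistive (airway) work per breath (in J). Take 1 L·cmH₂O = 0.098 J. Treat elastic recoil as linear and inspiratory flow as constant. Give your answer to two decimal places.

With constant inspiratory flow the resistive pressure is constant at PIP − Pplat = 12 − 7 = 5.0 cmH2O, so resistive work = 5.0 × 0.505 = 2.525 L·cmH2O.
× 0.098 J/(L·cmH2O) → 0.2475 J.

0.25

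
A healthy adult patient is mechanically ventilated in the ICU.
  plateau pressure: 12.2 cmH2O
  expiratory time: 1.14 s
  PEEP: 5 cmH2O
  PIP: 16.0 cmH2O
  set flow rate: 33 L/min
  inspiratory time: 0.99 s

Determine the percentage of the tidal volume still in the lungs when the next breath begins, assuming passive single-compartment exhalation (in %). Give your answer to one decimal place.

Flow: 33 L/min ÷ 60 = 0.55 L/s.
Vt = flow × Ti = 0.55 L/s × 0.99 s × 1000 mL/L = 544.5 mL.
R = (PIP − Pplat)/V̇ = (16.0 − 12.2) / 0.55 = 3.8/0.55 = 6.909 cmH2O·s/L.
C = Vt/(Pplat − PEEP) = 544.5 / (12.2 − 5) = 544.5/7.2 = 75.625 mL/cmH2O.
τ = R × C = 6.909 × 0.07563 L/cmH2O = 0.5225 s.
Fraction remaining at end-expiration = e^(−Te/τ) = e^(−1.14/0.5225) = 0.1128 → 11.28%.

11.3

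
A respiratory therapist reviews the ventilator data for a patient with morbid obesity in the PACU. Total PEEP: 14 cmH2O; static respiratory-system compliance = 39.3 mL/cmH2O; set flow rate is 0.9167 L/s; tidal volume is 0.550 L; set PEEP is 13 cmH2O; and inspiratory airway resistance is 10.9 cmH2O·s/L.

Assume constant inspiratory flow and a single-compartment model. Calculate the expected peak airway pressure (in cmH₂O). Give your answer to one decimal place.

Total PEEP = 14 cmH2O (set 13 + intrinsic 1); this is the baseline alveolar pressure.
Equation of motion (constant flow): PIP = Vt/C + R·V̇ + PEEP.
PIP = 550/39.3 + 10.9×0.9167 + 14 = 13.995 + 9.992 + 14 = 37.987 cmH2O.

38.0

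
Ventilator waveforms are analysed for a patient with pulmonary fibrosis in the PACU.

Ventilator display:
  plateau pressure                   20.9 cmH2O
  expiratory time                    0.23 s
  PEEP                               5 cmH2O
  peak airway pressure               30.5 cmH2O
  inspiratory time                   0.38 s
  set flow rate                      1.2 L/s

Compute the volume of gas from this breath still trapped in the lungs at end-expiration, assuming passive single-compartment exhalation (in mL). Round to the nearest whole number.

Vt = flow × Ti = 1.2 L/s × 0.38 s × 1000 mL/L = 456.0 mL.
R = (PIP − Pplat)/V̇ = (30.5 − 20.9) / 1.2 = 9.6/1.2 = 8.0 cmH2O·s/L.
C = Vt/(Pplat − PEEP) = 456.0 / (20.9 − 5) = 456.0/15.9 = 28.679 mL/cmH2O.
τ = R × C = 8.0 × 0.02868 L/cmH2O = 0.2294 s.
Fraction remaining = e^(−Te/τ) = e^(−0.23/0.2294) = 0.3669.
Trapped volume = 456.0 × 0.3669 = 167.31 mL.

167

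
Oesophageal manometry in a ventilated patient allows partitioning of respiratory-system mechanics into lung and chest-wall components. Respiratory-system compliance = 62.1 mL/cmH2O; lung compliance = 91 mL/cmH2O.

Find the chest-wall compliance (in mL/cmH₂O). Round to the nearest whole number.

196

1/Ccw = 1/Crs − 1/CL.
1/Ccw = 1/62.1 − 1/91 = 0.005114.
Ccw = 195.54 mL/cmH2O.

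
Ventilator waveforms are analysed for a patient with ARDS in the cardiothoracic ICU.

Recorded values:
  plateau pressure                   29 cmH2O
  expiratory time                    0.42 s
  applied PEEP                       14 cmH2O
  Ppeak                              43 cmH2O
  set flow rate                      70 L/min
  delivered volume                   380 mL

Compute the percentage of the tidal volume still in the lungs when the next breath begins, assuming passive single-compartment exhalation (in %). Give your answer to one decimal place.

25.1

Flow: 70 L/min ÷ 60 = 1.1667 L/s.
R = (PIP − Pplat)/V̇ = (43 − 29) / 1.1667 = 14.0/1.1667 = 12.0 cmH2O·s/L.
C = Vt/(Pplat − PEEP) = 380.0 / (29 − 14) = 380.0/15.0 = 25.333 mL/cmH2O.
τ = R × C = 12.0 × 0.02533 L/cmH2O = 0.304 s.
Fraction remaining at end-expiration = e^(−Te/τ) = e^(−0.42/0.304) = 0.2512 → 25.12%.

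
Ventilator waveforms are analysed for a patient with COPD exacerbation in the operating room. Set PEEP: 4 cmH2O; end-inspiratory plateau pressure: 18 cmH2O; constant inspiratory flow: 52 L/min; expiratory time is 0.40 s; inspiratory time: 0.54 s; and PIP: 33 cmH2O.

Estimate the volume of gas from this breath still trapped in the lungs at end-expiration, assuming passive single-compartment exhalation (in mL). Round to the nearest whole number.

Flow: 52 L/min ÷ 60 = 0.8667 L/s.
Vt = flow × Ti = 0.8667 L/s × 0.54 s × 1000 mL/L = 468.02 mL.
R = (PIP − Pplat)/V̇ = (33 − 18) / 0.8667 = 15.0/0.8667 = 17.307 cmH2O·s/L.
C = Vt/(Pplat − PEEP) = 468.02 / (18 − 4) = 468.02/14.0 = 33.43 mL/cmH2O.
τ = R × C = 17.307 × 0.03343 L/cmH2O = 0.5786 s.
Fraction remaining = e^(−Te/τ) = e^(−0.40/0.5786) = 0.5009.
Trapped volume = 468.02 × 0.5009 = 234.43 mL.

234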